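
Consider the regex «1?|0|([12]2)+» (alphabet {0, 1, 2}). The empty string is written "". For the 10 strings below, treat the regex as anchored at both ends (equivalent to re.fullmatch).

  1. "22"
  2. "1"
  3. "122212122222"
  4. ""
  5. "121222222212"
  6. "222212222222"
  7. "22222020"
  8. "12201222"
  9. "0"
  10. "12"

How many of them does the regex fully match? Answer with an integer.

8

1. "22" → match
2. "1" → match
3. "122212122222" → match
4. "" → match
5. "121222222212" → match
6. "222212222222" → match
7. "22222020" → no match
8. "12201222" → no match
9. "0" → match
10. "12" → match
Total matched: 8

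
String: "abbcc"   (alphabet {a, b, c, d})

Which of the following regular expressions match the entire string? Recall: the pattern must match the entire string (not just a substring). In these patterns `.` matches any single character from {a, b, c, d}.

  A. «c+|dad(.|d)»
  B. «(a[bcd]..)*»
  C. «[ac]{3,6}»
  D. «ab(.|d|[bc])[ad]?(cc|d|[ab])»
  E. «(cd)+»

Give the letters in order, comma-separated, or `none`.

A → no match
B → no match
C → no match
D → match
E → no match — must start with "cd"

D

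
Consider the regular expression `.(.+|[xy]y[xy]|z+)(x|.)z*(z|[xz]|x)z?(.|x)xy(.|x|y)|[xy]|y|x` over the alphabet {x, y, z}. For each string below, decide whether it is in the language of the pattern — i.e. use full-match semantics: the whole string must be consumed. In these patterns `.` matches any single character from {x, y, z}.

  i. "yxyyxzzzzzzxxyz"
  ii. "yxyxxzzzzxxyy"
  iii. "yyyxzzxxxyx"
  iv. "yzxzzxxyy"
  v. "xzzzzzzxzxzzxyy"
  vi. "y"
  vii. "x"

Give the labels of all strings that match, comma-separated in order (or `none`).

i → match
ii → match
iii → match
iv → match
v → match
vi → match
vii → match

i, ii, iii, iv, v, vi, vii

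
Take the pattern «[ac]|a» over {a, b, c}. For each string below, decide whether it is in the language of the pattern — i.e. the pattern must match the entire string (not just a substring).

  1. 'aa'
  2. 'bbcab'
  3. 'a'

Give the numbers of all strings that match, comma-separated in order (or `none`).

1 → no match
2 → no match
3 → match

3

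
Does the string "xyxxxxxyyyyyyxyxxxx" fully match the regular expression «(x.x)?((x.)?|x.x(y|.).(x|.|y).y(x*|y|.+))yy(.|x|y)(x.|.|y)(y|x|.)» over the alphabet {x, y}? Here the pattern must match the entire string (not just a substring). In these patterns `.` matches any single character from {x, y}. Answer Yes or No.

No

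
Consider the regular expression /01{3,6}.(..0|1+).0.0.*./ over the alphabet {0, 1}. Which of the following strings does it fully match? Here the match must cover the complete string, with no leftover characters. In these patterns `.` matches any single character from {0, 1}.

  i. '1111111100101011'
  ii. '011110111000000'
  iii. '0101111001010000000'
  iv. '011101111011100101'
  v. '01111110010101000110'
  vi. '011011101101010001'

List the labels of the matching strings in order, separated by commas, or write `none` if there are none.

ii, v

i → no match — must start with '01'
ii → match
iii → no match
iv → no match
v → match
vi → no match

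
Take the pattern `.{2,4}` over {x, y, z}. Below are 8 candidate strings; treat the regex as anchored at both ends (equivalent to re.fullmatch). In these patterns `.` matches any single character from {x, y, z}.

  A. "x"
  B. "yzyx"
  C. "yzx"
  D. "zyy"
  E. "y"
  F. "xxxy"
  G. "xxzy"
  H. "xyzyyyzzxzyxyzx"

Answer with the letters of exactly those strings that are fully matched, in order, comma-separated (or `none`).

A. "x" → no match
B. "yzyx" → match
C. "yzx" → match
D. "zyy" → match
E. "y" → no match
F. "xxxy" → match
G. "xxzy" → match
H → no match

B, C, D, F, G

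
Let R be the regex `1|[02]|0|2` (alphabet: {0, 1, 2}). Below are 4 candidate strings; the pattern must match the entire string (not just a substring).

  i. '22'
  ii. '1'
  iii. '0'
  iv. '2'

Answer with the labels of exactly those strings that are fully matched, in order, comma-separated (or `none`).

i → no match
ii → match
iii → match
iv → match

ii, iii, iv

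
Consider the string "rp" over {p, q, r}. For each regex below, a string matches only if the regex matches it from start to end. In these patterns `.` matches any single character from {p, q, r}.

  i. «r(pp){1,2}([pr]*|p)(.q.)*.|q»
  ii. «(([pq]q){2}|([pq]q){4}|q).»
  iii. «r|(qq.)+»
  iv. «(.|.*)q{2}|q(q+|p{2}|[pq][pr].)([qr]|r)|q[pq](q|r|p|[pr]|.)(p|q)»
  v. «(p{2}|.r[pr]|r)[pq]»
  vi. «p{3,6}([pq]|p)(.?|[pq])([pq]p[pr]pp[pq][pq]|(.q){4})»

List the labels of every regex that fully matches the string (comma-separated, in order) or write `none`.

v

i → no match
ii → no match
iii → no match
iv → no match
v → match
vi → no match — must start with "p"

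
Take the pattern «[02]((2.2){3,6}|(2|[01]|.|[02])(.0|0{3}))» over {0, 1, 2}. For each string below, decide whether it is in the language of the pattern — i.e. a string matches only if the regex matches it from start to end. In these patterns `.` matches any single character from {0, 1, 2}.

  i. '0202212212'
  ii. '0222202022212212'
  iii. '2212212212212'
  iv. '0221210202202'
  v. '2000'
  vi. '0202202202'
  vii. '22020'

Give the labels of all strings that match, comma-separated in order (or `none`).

i, iii, v, vi

i → match
ii → no match
iii → match
iv → no match
v → match
vi → match
vii → no match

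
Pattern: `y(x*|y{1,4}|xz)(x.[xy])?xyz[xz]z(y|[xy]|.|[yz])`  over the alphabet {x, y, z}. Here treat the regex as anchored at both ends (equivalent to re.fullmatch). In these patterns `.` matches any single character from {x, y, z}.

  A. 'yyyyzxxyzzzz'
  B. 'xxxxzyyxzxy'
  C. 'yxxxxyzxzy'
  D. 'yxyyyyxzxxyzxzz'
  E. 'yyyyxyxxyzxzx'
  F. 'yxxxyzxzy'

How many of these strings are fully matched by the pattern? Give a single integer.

3

A → no match
B → no match — must start with 'y'
C → match
D → no match
E → match
F → match
Total matched: 3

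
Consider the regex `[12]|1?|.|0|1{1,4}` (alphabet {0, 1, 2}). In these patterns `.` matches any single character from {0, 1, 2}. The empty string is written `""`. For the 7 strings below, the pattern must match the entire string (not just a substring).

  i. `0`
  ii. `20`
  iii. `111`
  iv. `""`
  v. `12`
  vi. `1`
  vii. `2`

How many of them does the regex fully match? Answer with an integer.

5

i → match
ii → no match
iii → match
iv → match
v → no match
vi → match
vii → match
Total matched: 5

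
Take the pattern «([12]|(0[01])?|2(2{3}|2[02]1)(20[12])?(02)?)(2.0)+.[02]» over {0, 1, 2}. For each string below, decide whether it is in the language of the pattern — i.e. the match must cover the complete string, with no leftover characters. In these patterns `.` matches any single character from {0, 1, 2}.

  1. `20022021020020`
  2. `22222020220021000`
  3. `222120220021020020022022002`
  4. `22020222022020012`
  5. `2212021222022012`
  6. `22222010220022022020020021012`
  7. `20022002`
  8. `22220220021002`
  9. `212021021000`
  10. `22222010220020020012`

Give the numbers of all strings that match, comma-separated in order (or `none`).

1, 2, 3, 6, 7, 8, 10

1 → match
2 → match
3 → match
4 → no match
5 → no match
6 → match
7 → match
8 → match
9 → no match
10 → match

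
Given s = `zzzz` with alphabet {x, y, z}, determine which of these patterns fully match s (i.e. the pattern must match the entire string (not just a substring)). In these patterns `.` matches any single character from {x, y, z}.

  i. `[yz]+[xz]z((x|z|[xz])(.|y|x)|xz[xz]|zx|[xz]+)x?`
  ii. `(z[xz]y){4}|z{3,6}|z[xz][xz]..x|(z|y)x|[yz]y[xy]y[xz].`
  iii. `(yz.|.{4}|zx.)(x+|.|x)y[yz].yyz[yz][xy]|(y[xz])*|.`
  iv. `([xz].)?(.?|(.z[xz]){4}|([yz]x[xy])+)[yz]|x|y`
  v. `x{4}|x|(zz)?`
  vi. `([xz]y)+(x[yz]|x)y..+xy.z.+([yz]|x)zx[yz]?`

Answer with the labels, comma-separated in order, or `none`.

i → match
ii → match
iii → no match
iv → match
v → no match
vi → no match

i, ii, iv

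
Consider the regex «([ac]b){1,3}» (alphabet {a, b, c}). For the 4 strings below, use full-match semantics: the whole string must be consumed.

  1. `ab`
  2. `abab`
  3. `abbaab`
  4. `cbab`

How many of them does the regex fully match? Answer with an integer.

1. `ab` → match
2. `abab` → match
3. `abbaab` → no match
4. `cbab` → match
Total matched: 3

3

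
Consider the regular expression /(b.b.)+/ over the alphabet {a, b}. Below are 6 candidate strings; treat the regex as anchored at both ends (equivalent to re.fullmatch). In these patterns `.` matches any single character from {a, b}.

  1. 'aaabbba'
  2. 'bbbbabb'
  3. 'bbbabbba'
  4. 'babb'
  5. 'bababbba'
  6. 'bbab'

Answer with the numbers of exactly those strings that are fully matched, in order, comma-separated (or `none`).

1 → no match — must start with 'b'
2 → no match
3 → match
4 → match
5 → match
6 → no match

3, 4, 5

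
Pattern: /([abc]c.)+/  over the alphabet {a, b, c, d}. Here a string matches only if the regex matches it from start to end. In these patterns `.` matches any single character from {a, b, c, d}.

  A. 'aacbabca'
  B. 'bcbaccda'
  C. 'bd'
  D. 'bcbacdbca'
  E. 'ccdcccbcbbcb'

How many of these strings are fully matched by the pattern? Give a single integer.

A → no match
B → no match
C → no match
D → match
E → match
Total matched: 2

2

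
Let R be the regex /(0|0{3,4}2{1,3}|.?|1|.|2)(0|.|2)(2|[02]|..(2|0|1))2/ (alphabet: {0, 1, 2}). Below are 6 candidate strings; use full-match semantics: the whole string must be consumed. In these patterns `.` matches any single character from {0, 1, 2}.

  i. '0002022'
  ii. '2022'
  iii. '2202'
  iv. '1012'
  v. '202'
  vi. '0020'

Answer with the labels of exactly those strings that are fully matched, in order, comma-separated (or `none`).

i, ii, iii, v

i → match
ii → match
iii → match
iv → no match
v → match
vi → no match — must end with '2'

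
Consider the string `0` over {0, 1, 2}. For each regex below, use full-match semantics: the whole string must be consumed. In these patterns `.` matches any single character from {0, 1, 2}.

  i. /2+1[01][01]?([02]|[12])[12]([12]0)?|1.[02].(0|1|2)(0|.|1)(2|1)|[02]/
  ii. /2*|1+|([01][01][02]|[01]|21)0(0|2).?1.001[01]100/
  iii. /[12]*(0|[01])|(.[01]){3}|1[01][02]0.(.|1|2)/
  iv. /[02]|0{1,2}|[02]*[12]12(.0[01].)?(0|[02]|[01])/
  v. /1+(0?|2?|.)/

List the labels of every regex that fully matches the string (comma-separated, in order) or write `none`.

i → match
ii → no match
iii → match
iv → match
v → no match — must start with `1`

i, iii, iv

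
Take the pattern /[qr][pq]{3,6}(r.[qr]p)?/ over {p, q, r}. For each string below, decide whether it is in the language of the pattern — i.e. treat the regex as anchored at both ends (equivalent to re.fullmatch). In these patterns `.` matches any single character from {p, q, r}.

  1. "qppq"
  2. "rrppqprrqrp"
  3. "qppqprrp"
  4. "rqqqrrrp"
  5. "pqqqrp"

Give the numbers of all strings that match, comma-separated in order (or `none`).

1, 4

1 → match
2 → no match
3 → no match
4 → match
5 → no match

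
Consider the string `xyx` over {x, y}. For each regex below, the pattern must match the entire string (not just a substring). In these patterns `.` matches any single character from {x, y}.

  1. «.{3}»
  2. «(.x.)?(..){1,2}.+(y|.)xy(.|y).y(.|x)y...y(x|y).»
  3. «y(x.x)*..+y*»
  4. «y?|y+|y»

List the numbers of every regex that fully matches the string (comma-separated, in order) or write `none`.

1 → match
2 → no match
3 → no match — must start with `y`
4 → no match

1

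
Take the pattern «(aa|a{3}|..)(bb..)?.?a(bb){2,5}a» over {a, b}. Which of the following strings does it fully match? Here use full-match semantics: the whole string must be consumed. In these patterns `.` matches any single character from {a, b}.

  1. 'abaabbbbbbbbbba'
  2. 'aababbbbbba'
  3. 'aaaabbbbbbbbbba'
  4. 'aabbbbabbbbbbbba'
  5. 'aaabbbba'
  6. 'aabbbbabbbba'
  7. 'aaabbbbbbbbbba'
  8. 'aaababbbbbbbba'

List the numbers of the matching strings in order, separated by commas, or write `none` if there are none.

1 → match
2 → match
3 → match
4 → match
5 → match
6 → match
7 → match
8 → match

1, 2, 3, 4, 5, 6, 7, 8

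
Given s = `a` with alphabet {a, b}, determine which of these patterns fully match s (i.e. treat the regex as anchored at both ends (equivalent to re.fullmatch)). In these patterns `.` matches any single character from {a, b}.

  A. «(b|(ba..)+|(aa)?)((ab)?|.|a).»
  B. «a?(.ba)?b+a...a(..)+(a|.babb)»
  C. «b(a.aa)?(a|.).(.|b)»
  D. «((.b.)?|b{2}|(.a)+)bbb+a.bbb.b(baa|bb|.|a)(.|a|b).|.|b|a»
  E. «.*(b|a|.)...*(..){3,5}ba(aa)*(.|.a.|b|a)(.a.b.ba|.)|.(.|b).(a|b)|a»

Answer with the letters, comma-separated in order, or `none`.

A, D, E

A → match
B → no match
C → no match — must start with `b`
D → match
E → match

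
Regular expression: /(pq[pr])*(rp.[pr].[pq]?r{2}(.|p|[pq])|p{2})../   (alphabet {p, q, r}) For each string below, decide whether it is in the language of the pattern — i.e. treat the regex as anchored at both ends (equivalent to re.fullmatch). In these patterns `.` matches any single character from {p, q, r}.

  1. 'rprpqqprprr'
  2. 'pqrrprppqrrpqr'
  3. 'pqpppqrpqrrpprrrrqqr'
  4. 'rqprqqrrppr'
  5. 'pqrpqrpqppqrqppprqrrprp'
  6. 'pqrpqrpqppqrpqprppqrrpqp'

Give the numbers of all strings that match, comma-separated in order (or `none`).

2

1 → no match
2 → match
3 → no match
4 → no match
5 → no match
6 → no match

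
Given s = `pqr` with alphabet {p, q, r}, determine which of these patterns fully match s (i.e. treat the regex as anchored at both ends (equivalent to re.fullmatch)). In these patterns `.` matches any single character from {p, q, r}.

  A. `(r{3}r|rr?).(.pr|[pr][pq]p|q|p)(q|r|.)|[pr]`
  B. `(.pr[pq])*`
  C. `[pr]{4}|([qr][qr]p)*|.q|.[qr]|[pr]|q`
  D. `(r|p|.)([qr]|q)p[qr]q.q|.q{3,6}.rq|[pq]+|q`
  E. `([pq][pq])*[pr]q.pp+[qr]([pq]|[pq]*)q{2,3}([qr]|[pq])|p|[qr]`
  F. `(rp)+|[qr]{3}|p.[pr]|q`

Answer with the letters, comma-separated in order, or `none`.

F

A → no match
B → no match
C → no match
D → no match
E → no match
F → match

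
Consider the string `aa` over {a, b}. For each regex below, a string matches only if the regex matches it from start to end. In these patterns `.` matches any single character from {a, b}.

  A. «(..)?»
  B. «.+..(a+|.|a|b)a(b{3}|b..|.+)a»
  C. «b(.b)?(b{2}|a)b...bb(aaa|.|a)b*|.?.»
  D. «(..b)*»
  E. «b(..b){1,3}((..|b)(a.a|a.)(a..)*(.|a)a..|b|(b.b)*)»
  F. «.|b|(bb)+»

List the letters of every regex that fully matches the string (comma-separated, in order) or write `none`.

A → match
B → no match
C → match
D → no match
E → no match — must start with `b`
F → no match

A, C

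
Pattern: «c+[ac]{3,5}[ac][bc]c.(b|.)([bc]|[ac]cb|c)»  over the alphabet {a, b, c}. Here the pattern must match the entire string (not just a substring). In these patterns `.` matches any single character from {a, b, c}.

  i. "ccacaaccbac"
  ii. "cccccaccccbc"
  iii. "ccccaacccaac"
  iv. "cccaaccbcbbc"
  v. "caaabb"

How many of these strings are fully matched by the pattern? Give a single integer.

4

i. "ccacaaccbac" → match
ii. "cccccaccccbc" → match
iii. "ccccaacccaac" → match
iv. "cccaaccbcbbc" → match
v. "caaabb" → no match
Total matched: 4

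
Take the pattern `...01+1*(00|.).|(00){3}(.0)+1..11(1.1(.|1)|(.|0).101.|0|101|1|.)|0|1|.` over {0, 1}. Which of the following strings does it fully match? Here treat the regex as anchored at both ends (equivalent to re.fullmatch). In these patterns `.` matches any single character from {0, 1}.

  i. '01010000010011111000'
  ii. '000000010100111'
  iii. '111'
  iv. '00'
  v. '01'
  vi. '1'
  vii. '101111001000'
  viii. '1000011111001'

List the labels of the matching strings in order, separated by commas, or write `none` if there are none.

vi

i → no match
ii → no match
iii → no match
iv → no match
v → no match
vi → match
vii → no match
viii → no match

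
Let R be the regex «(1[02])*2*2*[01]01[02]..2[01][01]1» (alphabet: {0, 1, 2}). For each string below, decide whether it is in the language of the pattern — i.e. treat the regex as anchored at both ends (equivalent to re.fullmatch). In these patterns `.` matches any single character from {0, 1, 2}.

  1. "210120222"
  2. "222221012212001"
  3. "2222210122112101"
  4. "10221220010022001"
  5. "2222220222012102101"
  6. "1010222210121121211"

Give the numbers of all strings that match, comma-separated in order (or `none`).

2

1 → no match — must end with "1"
2 → match
3 → no match
4 → no match
5 → no match
6 → no match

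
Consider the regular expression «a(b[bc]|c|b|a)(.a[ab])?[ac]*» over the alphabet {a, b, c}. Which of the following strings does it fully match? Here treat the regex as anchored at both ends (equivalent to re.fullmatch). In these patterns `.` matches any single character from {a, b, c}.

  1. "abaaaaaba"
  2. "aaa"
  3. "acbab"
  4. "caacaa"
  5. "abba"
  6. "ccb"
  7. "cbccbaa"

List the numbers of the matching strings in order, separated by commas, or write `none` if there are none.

1 → no match
2 → match
3 → match
4 → no match — must start with "a"
5 → match
6 → no match — must start with "a"
7 → no match — must start with "a"

2, 3, 5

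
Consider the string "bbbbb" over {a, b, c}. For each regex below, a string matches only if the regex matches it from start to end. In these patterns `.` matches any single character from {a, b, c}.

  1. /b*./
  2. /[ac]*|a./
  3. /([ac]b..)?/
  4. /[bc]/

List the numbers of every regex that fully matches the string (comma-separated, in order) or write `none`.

1 → match
2 → no match
3 → no match
4 → no match

1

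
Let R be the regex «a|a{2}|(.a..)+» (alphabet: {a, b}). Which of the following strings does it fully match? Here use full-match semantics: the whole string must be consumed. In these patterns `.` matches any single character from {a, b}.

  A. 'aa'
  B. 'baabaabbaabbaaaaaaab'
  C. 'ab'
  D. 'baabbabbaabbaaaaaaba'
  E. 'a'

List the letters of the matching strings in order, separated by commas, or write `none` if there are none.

A, B, D, E

A → match
B → match
C → no match
D → match
E → match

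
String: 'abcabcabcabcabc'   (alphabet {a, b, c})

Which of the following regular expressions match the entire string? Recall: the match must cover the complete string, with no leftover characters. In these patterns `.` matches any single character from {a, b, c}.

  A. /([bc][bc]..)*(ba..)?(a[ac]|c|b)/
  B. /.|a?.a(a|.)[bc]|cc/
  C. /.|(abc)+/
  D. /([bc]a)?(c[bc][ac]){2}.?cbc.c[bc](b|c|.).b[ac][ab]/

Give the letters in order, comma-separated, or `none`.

A → no match
B → no match
C → match
D → no match

C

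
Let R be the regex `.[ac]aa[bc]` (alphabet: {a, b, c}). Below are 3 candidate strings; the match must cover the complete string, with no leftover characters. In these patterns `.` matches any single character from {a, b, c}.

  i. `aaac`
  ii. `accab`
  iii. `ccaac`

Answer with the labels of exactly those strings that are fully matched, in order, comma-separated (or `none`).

iii

i. `aaac` → no match
ii. `accab` → no match
iii. `ccaac` → match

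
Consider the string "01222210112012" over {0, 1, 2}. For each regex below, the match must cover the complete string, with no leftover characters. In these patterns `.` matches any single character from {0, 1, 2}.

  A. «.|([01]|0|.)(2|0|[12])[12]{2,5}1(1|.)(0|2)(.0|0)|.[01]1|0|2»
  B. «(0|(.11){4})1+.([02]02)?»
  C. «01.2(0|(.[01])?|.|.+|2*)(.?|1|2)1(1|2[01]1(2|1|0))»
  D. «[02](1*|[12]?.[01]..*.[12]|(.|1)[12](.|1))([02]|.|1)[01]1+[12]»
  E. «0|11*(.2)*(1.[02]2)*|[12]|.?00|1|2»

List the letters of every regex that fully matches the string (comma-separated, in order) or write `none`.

C

A → no match
B → no match
C → match
D → no match
E → no match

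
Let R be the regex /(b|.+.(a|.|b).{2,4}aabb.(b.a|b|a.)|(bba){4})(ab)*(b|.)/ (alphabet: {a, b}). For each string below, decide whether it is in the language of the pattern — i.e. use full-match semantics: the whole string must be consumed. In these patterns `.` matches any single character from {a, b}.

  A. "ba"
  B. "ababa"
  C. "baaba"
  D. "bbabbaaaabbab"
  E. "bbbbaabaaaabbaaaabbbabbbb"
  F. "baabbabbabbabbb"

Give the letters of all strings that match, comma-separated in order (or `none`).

A

A → match
B → no match
C → no match
D → no match
E → no match
F → no match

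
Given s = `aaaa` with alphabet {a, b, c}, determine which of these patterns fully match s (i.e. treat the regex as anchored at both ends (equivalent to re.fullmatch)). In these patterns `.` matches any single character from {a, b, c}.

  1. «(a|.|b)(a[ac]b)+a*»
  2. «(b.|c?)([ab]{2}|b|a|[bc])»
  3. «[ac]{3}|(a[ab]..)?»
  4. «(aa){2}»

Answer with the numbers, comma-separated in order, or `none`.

1 → no match
2 → no match
3 → match
4 → match

3, 4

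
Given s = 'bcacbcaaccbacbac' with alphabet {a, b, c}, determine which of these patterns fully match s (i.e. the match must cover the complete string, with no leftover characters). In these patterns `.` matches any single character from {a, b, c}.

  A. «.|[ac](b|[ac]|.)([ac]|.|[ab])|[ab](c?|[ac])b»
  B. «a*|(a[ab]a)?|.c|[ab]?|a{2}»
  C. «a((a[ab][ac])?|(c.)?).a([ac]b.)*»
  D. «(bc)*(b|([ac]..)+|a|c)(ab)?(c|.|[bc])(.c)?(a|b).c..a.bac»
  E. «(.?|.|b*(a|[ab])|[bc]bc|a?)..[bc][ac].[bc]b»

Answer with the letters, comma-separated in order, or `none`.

A → no match
B → no match
C → no match — must start with 'a'
D → match
E → no match — must end with 'b'

D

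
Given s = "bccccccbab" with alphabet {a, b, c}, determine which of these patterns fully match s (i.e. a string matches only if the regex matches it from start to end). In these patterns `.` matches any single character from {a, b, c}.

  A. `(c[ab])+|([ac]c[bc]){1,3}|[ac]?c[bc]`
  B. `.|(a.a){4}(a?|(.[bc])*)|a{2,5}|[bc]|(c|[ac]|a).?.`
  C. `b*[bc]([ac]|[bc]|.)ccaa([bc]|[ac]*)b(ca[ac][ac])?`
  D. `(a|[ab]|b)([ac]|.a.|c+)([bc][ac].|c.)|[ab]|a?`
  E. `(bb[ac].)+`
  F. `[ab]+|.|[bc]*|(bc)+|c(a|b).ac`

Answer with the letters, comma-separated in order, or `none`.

A → no match
B → no match
C → no match
D → match
E → no match — must start with "bb"
F → no match

D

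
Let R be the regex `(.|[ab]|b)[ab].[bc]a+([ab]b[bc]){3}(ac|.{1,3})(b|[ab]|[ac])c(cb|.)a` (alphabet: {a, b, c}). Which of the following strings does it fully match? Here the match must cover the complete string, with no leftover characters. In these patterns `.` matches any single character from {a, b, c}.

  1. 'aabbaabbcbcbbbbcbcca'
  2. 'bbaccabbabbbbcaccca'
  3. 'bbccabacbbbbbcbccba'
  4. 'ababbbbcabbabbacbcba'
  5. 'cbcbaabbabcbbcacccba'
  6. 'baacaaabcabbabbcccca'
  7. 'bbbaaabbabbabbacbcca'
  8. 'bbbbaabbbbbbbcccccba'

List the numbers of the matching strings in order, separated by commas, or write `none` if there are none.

1 → no match
2 → no match
3 → no match
4 → no match
5 → match
6 → match
7 → no match
8 → match

5, 6, 8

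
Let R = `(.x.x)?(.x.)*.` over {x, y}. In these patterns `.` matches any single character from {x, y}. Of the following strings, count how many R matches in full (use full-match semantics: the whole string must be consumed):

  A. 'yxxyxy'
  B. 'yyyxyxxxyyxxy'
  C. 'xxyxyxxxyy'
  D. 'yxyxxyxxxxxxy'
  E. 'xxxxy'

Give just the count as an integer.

A → no match
B → no match
C → no match
D → match
E → match
Total matched: 2

2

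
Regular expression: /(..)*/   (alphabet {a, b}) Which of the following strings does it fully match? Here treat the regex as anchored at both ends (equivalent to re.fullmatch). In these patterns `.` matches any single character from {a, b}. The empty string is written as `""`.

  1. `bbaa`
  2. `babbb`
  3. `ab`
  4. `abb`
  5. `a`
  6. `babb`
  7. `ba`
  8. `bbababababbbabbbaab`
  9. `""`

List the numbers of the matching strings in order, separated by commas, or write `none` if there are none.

1 → match
2 → no match
3 → match
4 → no match
5 → no match
6 → match
7 → match
8 → no match
9 → match

1, 3, 6, 7, 9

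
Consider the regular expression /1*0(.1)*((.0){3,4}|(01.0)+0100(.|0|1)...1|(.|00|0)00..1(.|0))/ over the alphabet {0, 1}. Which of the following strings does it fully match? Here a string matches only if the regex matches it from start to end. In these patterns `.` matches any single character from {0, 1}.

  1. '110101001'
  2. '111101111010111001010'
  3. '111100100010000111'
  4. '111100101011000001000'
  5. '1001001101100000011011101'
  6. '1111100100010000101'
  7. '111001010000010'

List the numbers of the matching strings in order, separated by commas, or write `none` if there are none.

1 → no match
2 → match
3 → match
4 → no match
5 → no match
6 → match
7 → match

2, 3, 6, 7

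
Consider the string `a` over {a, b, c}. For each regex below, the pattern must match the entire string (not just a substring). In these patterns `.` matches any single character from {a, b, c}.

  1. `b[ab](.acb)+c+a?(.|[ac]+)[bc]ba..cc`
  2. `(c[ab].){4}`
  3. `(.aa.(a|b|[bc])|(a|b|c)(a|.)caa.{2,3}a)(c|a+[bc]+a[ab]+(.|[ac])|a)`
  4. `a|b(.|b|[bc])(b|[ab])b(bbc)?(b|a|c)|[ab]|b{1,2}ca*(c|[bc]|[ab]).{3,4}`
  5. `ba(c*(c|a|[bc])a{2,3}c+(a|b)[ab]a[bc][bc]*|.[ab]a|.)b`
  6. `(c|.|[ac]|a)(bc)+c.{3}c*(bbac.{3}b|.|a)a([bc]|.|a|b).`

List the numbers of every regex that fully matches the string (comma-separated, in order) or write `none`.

4

1 → no match — must start with `b`
2 → no match — must start with `c`
3 → no match
4 → match
5 → no match — must start with `ba`
6 → no match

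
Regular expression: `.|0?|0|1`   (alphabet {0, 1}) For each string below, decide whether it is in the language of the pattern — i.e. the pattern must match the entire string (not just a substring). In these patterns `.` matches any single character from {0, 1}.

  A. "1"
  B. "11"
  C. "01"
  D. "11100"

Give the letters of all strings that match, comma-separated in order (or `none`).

A → match
B → no match
C → no match
D → no match

A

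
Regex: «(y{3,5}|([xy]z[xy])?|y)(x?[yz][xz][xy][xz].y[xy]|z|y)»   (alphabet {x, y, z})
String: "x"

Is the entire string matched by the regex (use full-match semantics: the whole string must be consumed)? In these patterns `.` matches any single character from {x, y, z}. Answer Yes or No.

No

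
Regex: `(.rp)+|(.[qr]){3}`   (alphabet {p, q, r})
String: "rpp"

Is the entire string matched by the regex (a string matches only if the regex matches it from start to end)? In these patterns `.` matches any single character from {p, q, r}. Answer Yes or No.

No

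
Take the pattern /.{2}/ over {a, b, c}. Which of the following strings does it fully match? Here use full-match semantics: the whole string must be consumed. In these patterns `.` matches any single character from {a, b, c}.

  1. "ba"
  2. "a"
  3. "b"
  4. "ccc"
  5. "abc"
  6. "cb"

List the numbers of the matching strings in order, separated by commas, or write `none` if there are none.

1 → match
2 → no match
3 → no match
4 → no match
5 → no match
6 → match

1, 6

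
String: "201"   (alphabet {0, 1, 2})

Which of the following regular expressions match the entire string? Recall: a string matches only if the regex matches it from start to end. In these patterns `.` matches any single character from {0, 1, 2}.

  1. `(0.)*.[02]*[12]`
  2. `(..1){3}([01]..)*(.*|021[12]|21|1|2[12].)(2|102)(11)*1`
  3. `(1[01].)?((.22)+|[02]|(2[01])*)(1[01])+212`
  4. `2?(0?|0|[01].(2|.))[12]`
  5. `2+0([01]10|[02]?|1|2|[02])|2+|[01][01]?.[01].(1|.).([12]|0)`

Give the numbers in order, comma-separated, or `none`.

1, 4, 5

1 → match
2 → no match
3 → no match — must end with "212"
4 → match
5 → match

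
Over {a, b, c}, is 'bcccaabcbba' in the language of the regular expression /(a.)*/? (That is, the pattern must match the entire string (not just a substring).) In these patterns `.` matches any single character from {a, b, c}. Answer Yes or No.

No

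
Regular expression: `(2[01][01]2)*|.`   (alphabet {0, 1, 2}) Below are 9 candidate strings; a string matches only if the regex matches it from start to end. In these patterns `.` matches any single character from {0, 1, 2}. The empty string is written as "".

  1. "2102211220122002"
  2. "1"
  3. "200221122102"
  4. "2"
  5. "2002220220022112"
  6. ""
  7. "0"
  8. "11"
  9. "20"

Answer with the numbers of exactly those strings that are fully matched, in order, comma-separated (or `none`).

1 → match
2 → match
3 → match
4 → match
5 → no match
6 → match
7 → match
8 → no match
9 → no match

1, 2, 3, 4, 6, 7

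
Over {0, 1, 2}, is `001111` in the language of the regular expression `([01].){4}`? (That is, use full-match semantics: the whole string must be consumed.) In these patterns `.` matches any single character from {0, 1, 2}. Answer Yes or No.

No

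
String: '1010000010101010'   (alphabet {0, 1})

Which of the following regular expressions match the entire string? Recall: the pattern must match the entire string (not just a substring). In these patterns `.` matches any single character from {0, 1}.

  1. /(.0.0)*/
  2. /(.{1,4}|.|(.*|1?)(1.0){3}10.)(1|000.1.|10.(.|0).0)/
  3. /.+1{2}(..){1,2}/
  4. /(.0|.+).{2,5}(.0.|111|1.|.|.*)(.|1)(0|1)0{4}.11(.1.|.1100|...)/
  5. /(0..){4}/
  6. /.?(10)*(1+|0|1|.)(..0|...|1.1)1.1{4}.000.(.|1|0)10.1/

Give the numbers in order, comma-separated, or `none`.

1 → match
2 → no match
3 → no match
4 → no match
5 → no match — must start with '0'
6 → no match — must end with '1'

1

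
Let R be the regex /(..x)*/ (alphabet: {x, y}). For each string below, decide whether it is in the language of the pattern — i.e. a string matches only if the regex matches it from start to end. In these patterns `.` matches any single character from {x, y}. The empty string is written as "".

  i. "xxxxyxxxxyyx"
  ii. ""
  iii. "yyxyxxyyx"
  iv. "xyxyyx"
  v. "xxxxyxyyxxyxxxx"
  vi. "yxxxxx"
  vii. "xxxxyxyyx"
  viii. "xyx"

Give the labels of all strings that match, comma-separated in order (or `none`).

i, ii, iii, iv, v, vi, vii, viii

i → match
ii → match
iii → match
iv → match
v → match
vi → match
vii → match
viii → match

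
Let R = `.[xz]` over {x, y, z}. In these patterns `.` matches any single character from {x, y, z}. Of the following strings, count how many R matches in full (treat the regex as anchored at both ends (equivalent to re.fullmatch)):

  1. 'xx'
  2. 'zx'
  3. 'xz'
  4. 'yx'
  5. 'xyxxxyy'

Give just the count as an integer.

4

1 → match
2 → match
3 → match
4 → match
5 → no match
Total matched: 4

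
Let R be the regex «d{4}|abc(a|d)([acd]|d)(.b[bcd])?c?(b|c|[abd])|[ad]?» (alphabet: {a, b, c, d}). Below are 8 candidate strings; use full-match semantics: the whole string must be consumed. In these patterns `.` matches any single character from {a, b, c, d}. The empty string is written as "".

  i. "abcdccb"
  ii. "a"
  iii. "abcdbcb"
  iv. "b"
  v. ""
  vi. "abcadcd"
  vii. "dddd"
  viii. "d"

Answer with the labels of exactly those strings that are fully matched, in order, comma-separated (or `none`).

i → match
ii → match
iii → no match
iv → no match
v → match
vi → match
vii → match
viii → match

i, ii, v, vi, vii, viii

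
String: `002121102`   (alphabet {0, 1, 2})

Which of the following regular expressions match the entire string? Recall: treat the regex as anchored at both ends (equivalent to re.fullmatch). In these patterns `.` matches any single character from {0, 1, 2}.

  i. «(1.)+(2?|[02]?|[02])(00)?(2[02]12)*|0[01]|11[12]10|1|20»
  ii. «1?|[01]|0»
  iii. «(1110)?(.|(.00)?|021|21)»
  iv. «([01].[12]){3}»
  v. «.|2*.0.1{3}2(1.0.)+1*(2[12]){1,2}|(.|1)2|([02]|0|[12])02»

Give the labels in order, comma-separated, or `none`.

i → no match
ii → no match
iii → no match
iv → match
v → no match

iv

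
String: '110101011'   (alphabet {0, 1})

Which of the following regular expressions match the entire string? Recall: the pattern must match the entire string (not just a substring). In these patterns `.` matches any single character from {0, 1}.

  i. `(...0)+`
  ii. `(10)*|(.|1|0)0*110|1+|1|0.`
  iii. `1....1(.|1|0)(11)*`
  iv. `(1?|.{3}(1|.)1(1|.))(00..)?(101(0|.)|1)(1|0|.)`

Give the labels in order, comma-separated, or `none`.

iii

i → no match — must end with '0'
ii → no match
iii → match
iv → no match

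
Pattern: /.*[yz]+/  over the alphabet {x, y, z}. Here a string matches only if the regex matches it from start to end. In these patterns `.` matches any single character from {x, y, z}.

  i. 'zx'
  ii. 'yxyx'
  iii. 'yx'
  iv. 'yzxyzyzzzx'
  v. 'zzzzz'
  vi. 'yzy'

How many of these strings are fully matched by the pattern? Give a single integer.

2

i. 'zx' → no match
ii. 'yxyx' → no match
iii. 'yx' → no match
iv. 'yzxyzyzzzx' → no match
v. 'zzzzz' → match
vi. 'yzy' → match
Total matched: 2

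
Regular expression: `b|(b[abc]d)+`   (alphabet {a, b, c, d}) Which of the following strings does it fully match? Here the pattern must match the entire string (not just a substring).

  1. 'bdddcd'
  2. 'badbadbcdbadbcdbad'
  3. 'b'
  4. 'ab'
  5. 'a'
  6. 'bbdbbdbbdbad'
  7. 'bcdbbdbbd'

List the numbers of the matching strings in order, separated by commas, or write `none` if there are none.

2, 3, 6, 7

1 → no match
2 → match
3 → match
4 → no match — must start with 'b'
5 → no match — must start with 'b'
6 → match
7 → match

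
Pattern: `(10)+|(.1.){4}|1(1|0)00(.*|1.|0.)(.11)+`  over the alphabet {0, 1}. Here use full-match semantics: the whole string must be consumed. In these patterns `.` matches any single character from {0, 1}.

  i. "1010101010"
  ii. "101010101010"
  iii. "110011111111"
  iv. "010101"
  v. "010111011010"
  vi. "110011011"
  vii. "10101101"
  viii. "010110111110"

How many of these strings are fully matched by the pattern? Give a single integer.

6

i → match
ii → match
iii → match
iv → no match
v → match
vi → match
vii → no match
viii → match
Total matched: 6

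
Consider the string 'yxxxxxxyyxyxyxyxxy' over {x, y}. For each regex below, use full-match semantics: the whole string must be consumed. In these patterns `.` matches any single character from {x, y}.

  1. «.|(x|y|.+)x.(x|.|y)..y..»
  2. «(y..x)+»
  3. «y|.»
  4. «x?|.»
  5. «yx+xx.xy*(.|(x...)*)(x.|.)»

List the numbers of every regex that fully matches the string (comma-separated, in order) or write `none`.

5

1 → no match
2 → no match — must end with 'x'
3 → no match
4 → no match
5 → match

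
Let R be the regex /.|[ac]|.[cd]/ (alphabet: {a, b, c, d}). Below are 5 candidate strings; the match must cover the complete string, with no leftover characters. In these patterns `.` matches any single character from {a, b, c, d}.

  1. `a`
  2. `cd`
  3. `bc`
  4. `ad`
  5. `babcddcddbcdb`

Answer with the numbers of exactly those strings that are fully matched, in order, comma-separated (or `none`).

1 → match
2 → match
3 → match
4 → match
5 → no match

1, 2, 3, 4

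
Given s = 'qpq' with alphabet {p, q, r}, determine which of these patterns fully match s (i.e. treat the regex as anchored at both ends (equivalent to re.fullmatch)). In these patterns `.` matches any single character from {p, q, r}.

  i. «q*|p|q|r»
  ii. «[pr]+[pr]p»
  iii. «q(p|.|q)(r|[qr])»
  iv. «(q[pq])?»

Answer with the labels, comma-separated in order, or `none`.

iii

i → no match
ii → no match — must end with 'p'
iii → match
iv → no match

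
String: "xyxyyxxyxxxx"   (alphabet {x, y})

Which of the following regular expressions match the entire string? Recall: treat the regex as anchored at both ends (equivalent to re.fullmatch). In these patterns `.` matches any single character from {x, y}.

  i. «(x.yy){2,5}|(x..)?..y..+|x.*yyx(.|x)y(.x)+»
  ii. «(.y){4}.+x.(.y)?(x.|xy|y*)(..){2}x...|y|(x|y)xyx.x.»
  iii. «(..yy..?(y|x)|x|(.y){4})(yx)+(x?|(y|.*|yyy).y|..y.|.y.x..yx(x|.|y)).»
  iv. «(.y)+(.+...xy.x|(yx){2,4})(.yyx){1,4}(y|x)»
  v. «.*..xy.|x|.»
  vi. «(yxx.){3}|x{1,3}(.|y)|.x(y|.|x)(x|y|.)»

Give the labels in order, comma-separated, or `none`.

i → match
ii → no match
iii → no match
iv → no match
v → no match
vi → no match

i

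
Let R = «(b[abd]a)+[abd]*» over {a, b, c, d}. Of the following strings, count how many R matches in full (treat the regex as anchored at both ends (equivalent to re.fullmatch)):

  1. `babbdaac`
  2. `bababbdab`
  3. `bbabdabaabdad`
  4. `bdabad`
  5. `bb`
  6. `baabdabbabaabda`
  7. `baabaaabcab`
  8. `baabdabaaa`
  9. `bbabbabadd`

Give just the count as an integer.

5

1. `babbdaac` → no match
2. `bababbdab` → no match
3 → match
4. `bdabad` → match
5. `bb` → no match
6 → match
7. `baabaaabcab` → no match
8. `baabdabaaa` → match
9. `bbabbabadd` → match
Total matched: 5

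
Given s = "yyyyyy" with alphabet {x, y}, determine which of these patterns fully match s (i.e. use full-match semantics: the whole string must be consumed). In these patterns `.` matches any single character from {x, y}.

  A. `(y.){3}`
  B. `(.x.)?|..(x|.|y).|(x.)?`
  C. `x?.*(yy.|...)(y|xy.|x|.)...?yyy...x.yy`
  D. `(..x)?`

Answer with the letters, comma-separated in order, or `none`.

A → match
B → no match
C → no match
D → no match

A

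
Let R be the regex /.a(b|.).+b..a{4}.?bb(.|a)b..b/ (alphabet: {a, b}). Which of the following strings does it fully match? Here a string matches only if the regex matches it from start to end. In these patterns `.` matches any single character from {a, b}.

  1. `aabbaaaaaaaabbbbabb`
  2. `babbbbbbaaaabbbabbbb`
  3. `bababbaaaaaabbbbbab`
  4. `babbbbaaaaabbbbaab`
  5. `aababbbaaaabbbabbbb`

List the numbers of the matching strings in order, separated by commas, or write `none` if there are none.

2, 3, 4, 5

1 → no match
2 → match
3 → match
4 → match
5 → match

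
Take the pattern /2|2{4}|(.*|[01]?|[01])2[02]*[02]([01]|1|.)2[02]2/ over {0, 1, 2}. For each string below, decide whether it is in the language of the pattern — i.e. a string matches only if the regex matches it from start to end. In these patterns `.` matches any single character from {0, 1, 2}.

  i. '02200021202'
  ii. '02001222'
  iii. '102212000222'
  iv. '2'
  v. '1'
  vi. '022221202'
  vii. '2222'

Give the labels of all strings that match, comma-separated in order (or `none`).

i → match
ii → match
iii → match
iv → match
v → no match — must end with '2'
vi → match
vii → match

i, ii, iii, iv, vi, vii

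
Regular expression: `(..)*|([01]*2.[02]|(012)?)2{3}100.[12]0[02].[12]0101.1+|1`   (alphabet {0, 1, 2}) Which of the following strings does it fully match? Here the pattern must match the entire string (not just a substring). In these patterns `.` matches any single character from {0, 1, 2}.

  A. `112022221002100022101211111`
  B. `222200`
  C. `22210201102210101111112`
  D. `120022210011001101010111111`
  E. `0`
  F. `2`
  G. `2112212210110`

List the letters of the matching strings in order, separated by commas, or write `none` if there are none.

A → no match
B → match
C → no match
D → match
E → no match
F → no match
G → no match

B, D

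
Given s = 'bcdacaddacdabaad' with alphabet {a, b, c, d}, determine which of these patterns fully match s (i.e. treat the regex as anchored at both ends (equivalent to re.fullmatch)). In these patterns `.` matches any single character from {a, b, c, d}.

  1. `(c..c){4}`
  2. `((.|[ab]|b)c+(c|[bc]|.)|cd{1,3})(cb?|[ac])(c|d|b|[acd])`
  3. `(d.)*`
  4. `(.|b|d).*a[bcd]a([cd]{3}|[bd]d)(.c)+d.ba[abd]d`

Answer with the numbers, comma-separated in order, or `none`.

4

1 → no match — must start with 'c'
2 → no match
3 → no match
4 → match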